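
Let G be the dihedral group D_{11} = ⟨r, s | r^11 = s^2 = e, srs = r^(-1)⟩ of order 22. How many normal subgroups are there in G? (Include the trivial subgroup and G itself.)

G has 14 subgroups. Checking conjugation-invariance by order — order 1: 1/1 normal; order 2: 0/11 normal; order 11: 1/1 normal; order 22: 1/1 normal.
Total normal subgroups: 3.

3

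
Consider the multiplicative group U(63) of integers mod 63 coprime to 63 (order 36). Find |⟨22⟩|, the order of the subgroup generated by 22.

3

Compute successive powers of 22 mod 63: 22, 43, 1; 22^3 ≡ 1 (mod 63).
So |⟨22⟩| = 3.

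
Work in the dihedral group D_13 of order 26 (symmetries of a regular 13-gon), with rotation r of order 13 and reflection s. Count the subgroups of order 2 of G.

13

|G| = 26 and 2 | 26, so subgroups of order 2 are possible by Lagrange.
The subgroups of order 2 are: {e, r^10s}; {e, r^11s}; {e, r^12s}; {e, r^2s}; … (13 in all).
So G has 13 subgroups of order 2.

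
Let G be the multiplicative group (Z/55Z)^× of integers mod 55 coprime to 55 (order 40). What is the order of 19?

Compute successive powers of 19 mod 55: 19, 31, 39, 26, 54, 36, 24, 16, …; 19^10 ≡ 1 (mod 55).
So |⟨19⟩| = 10.

10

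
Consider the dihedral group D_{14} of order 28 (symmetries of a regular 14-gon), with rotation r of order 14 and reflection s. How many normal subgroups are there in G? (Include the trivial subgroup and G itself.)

7

G has 28 subgroups. Checking conjugation-invariance by order — order 1: 1/1 normal; order 2: 1/15 normal; order 4: 0/7 normal; order 7: 1/1 normal; order 14: 3/3 normal; order 28: 1/1 normal.
Total normal subgroups: 7.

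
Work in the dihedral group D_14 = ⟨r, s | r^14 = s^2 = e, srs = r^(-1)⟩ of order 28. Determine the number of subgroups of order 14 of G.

3

|G| = 28 and 14 | 28, so subgroups of order 14 are possible by Lagrange.
The subgroups of order 14 are: {e, r, r^2, r^3, r^4, r^5, r^6, r^7, r^8, r^9, r^10, r^11, r^12, r^13}; {e, r^2, r^4, r^6, r^8, r^10, r^12, s, r^2s, r^4s, r^6s, r^8s, r^10s, r^12s}; {e, r^2, r^4, r^6, r^8, r^10, r^12, rs, r^3s, r^5s, r^7s, r^9s, r^11s, r^13s}.
So G has 3 subgroups of order 14.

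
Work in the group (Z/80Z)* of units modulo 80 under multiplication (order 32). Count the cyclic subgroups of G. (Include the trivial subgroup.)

Group the elements of G by the cyclic subgroup they generate; each cyclic subgroup of order d accounts for φ(d) elements.
Cyclic subgroups by order — order 1: 1; order 2: 7; order 4: 12.
Total: 20.

20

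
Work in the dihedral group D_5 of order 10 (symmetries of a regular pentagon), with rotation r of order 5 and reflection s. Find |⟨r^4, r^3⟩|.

5

|⟨r^4⟩| = 5 and |⟨r^3⟩| = 5, so |H| is a multiple of lcm(5, 5) = 5 and divides |G| = 10.
Closing under the operation: H = {e, r, r^2, r^3, r^4}, so |H| = 5.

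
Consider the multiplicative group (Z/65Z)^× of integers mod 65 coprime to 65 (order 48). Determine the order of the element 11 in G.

Compute successive powers of 11 mod 65: 11, 56, 31, 16, 46, 51, 41, 61, …; 11^12 ≡ 1 (mod 65).
So |⟨11⟩| = 12.

12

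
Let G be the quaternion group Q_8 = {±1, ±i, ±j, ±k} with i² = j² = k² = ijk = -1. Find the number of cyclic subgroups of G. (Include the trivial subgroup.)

5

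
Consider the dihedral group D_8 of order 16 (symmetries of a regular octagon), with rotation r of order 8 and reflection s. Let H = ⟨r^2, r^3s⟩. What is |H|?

|⟨r^2⟩| = 4 and |⟨r^3s⟩| = 2, so |H| is a multiple of lcm(4, 2) = 4 and divides |G| = 16.
Closing under the operation: H = {e, r^2, r^4, r^6, rs, r^3s, r^5s, r^7s}, so |H| = 8.

8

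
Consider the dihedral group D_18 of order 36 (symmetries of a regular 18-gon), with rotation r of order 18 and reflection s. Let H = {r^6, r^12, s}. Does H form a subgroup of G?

No

The identity e ∉ H, so H is not a subgroup.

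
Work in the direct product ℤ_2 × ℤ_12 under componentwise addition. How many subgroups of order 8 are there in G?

|G| = 24 and 8 | 24, so subgroups of order 8 are possible by Lagrange.
The subgroups of order 8 are: {(0,0), (0,3), (0,6), (0,9), (1,0), (1,3), (1,6), (1,9)}.
So G has 1 subgroup of order 8.

1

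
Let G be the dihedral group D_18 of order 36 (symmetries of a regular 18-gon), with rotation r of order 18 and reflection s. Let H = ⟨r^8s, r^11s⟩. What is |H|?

12

|⟨r^8s⟩| = 2 and |⟨r^11s⟩| = 2, so |H| is a multiple of lcm(2, 2) = 2 and divides |G| = 36.
Closing under the operation: H = {e, r^3, r^6, r^9, r^12, r^15, r^2s, r^5s, r^8s, r^11s, r^14s, r^17s}, so |H| = 12.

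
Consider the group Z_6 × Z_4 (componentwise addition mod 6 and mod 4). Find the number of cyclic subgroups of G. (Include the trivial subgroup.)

12

Each element a generates a cyclic subgroup ⟨a⟩; distinct elements may generate the same one (a cyclic group of order d has φ(d) generators).
Cyclic subgroups by order — order 1: 1; order 2: 3; order 3: 1; order 4: 2; order 6: 3; order 12: 2.
Total: 12.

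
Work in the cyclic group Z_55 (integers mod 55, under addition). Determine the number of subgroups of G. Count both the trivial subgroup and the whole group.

A cyclic group of order 55 has exactly one subgroup for each divisor of 55.
Divisors of 55: 1, 5, 11, 55.
So Z_55 has 4 subgroups.

4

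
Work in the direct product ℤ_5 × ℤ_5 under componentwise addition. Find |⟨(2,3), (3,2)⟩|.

5

|⟨(2,3)⟩| = 5 and |⟨(3,2)⟩| = 5, so |H| is a multiple of lcm(5, 5) = 5 and divides |G| = 25.
Closing under the operation: H = {(0,0), (1,4), (2,3), (3,2), (4,1)}, so |H| = 5.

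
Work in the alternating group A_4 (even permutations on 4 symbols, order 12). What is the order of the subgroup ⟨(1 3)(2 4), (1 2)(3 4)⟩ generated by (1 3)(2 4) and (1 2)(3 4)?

4

|⟨(1 3)(2 4)⟩| = 2 and |⟨(1 2)(3 4)⟩| = 2, so |H| is a multiple of lcm(2, 2) = 2 and divides |G| = 12.
Closing under the operation: H = {e, (1 2)(3 4), (1 3)(2 4), (1 4)(2 3)}, so |H| = 4.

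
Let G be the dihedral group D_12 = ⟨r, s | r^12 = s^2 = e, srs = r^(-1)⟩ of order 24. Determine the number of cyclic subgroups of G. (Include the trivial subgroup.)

18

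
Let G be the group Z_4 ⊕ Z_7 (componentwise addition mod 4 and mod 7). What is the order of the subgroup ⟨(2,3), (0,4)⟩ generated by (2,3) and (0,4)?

14

|⟨(2,3)⟩| = 14 and |⟨(0,4)⟩| = 7, so |H| is a multiple of lcm(14, 7) = 14 and divides |G| = 28.
Closing under the operation: H = {(0,0), (0,1), (0,2), (0,3), (0,4), (0,5), (0,6), (2,0), (2,1), (2,2), (2,3), (2,4), (2,5), (2,6)}, so |H| = 14.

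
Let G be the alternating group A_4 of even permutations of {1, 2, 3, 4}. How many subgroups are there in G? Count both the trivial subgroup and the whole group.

|G| = 12, so by Lagrange every subgroup order divides 12. Divisors: 1, 2, 3, 4, 6, 12.
Subgroups by order — order 1: 1; order 2: 3; order 3: 4; order 4: 1; order 6: 0; order 12: 1.
Total: 1 + 3 + 4 + 1 + 0 + 1 = 10.

10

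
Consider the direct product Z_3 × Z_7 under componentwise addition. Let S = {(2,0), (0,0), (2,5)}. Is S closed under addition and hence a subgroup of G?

No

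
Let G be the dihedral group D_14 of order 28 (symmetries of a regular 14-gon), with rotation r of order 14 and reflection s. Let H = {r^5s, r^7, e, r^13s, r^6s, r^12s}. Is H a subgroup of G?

|H| = 6 does not divide |G| = 28, so by Lagrange H is not a subgroup.

No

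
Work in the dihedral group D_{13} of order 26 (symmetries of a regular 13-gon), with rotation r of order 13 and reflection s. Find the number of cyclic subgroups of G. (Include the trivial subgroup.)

15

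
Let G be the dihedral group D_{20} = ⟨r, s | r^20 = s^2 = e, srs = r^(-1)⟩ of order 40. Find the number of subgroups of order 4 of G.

11

|G| = 40 and 4 | 40, so subgroups of order 4 are possible by Lagrange.
The subgroups of order 4 are: {e, r^10, s, r^10s}; {e, r^10, rs, r^11s}; {e, r^10, r^2s, r^12s}; {e, r^10, r^3s, r^13s}; … (11 in all).
So G has 11 subgroups of order 4.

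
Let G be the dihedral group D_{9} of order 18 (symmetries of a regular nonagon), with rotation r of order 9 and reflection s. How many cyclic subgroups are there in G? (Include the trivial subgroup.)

12

A cyclic subgroup of order d is generated by each of its φ(d) elements of order d, so the cyclic subgroups of order d number (#elements of order d)/φ(d).
Cyclic subgroups by order — order 1: 1; order 2: 9; order 3: 1; order 9: 1.
Total: 12.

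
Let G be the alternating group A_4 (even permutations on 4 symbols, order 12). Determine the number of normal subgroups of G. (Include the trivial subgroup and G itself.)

3

G has 10 subgroups. Checking conjugation-invariance by order — order 1: 1/1 normal; order 2: 0/3 normal; order 3: 0/4 normal; order 4: 1/1 normal; order 12: 1/1 normal.
Total normal subgroups: 3.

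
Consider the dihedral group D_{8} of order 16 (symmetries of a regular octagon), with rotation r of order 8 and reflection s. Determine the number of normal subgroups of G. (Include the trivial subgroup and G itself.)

7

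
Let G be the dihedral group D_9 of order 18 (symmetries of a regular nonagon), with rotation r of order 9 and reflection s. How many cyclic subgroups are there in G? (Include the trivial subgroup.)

12

Group the elements of G by the cyclic subgroup they generate; each cyclic subgroup of order d accounts for φ(d) elements.
Cyclic subgroups by order — order 1: 1; order 2: 9; order 3: 1; order 9: 1.
Total: 12.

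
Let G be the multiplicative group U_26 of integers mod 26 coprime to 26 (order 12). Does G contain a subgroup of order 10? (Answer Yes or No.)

No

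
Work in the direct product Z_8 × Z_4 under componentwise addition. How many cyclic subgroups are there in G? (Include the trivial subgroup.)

14

A cyclic subgroup of order d is generated by each of its φ(d) elements of order d, so the cyclic subgroups of order d number (#elements of order d)/φ(d).
Cyclic subgroups by order — order 1: 1; order 2: 3; order 4: 6; order 8: 4.
Total: 14.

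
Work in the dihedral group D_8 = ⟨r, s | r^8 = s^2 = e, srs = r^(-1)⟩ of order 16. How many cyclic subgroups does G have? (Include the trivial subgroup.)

Group the elements of G by the cyclic subgroup they generate; each cyclic subgroup of order d accounts for φ(d) elements.
Cyclic subgroups by order — order 1: 1; order 2: 9; order 4: 1; order 8: 1.
Total: 12.

12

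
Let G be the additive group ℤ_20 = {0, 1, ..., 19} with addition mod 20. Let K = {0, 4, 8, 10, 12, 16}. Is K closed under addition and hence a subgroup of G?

|K| = 6 does not divide |G| = 20, so by Lagrange K is not a subgroup.

No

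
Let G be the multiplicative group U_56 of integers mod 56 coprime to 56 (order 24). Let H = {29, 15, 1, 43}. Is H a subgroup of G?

|H| = 4 divides |G| = 24, consistent with Lagrange.
H contains the identity, every element's inverse is in H, and H is closed under ·: it is a subgroup.

Yes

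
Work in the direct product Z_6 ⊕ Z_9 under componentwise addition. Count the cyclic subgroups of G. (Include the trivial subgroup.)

16

A cyclic subgroup of order d is generated by each of its φ(d) elements of order d, so the cyclic subgroups of order d number (#elements of order d)/φ(d).
Cyclic subgroups by order — order 1: 1; order 2: 1; order 3: 4; order 6: 4; order 9: 3; order 18: 3.
Total: 16.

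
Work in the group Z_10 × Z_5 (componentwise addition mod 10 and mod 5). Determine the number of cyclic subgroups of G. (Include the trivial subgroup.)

14

Each element a generates a cyclic subgroup ⟨a⟩; distinct elements may generate the same one (a cyclic group of order d has φ(d) generators).
Cyclic subgroups by order — order 1: 1; order 2: 1; order 5: 6; order 10: 6.
Total: 14.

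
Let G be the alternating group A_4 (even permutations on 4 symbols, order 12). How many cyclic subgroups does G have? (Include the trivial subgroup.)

A cyclic subgroup of order d is generated by each of its φ(d) elements of order d, so the cyclic subgroups of order d number (#elements of order d)/φ(d).
Cyclic subgroups by order — order 1: 1; order 2: 3; order 3: 4.
Total: 8.

8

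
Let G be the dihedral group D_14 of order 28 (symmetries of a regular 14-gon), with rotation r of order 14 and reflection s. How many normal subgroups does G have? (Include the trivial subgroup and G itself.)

G has 28 subgroups. Checking conjugation-invariance by order — order 1: 1/1 normal; order 2: 1/15 normal; order 4: 0/7 normal; order 7: 1/1 normal; order 14: 3/3 normal; order 28: 1/1 normal.
Total normal subgroups: 7.

7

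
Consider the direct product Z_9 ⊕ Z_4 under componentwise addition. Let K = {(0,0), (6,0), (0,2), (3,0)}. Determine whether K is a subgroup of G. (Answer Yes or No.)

No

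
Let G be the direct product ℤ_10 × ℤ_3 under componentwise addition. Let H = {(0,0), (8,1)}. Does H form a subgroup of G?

(8,1) ∈ H but its inverse (2,2) ∉ H, so H is not a subgroup.

No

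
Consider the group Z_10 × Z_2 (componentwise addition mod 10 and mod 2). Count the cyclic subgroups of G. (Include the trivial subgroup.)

Each element a generates a cyclic subgroup ⟨a⟩; distinct elements may generate the same one (a cyclic group of order d has φ(d) generators).
Cyclic subgroups by order — order 1: 1; order 2: 3; order 5: 1; order 10: 3.
Total: 8.

8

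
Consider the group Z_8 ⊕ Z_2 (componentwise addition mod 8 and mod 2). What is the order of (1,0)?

8

The order of (1,0) in Z_8 × Z_2 is lcm(ord(1) in Z_8, ord(0) in Z_2).
ord(1) = 8 and ord(0) = 1, so |⟨(1,0)⟩| = lcm(8, 1) = 8.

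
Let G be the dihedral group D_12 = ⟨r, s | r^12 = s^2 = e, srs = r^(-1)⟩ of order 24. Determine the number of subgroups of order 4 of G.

7

|G| = 24 and 4 | 24, so subgroups of order 4 are possible by Lagrange.
The subgroups of order 4 are: {e, r^6, r^4s, r^10s}; {e, r^6, r^5s, r^11s}; {e, r^6, r^2s, r^8s}; {e, r^3, r^6, r^9}; … (7 in all).
So G has 7 subgroups of order 4.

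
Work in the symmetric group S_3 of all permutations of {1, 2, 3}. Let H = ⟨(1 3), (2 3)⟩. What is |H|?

|⟨(1 3)⟩| = 2 and |⟨(2 3)⟩| = 2, so |H| is a multiple of lcm(2, 2) = 2 and divides |G| = 6.
Closing {(1 3), (2 3)} under the group operation gives all of G, so |H| = 6.

6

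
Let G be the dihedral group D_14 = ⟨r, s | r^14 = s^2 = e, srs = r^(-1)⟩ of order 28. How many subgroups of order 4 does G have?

7

|G| = 28 and 4 | 28, so subgroups of order 4 are possible by Lagrange.
The subgroups of order 4 are: {e, r^7, r^3s, r^10s}; {e, r^7, r^4s, r^11s}; {e, r^7, r^5s, r^12s}; {e, r^7, r^6s, r^13s}; … (7 in all).
So G has 7 subgroups of order 4.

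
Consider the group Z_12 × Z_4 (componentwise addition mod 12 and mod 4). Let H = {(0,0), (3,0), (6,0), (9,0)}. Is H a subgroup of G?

|H| = 4 divides |G| = 48, consistent with Lagrange.
H contains the identity, every element's inverse is in H, and H is closed under +: it is a subgroup.
In fact H = ⟨(9,0)⟩.

Yes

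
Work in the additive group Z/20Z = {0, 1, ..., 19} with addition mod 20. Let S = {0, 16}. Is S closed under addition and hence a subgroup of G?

No

16 ∈ S but its inverse 4 ∉ S, so S is not a subgroup.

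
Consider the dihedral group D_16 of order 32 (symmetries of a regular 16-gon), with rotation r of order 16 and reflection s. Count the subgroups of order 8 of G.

5

|G| = 32 and 8 | 32, so subgroups of order 8 are possible by Lagrange.
The subgroups of order 8 are: {e, r^2, r^4, r^6, r^8, r^10, r^12, r^14}; {e, r^4, r^8, r^12, r^2s, r^6s, r^10s, r^14s}; {e, r^4, r^8, r^12, r^3s, r^7s, r^11s, r^15s}; {e, r^4, r^8, r^12, s, r^4s, r^8s, r^12s}; … (5 in all).
So G has 5 subgroups of order 8.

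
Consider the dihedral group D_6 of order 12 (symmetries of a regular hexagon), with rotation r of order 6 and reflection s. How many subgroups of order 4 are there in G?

3

|G| = 12 and 4 | 12, so subgroups of order 4 are possible by Lagrange.
The subgroups of order 4 are: {e, r^3, r^2s, r^5s}; {e, r^3, s, r^3s}; {e, r^3, rs, r^4s}.
So G has 3 subgroups of order 4.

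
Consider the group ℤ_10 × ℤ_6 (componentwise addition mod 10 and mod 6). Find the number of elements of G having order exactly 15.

An element (a,b) has order lcm(ord(a), ord(b)); count pairs with lcm equal to 15.
Enumerating gives 8 such elements.

8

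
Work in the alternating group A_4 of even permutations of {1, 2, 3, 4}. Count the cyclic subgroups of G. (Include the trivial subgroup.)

Group the elements of G by the cyclic subgroup they generate; each cyclic subgroup of order d accounts for φ(d) elements.
Cyclic subgroups by order — order 1: 1; order 2: 3; order 3: 4.
Total: 8.

8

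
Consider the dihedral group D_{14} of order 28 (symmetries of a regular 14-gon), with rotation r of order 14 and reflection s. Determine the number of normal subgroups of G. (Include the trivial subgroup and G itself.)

G has 28 subgroups. Checking conjugation-invariance by order — order 1: 1/1 normal; order 2: 1/15 normal; order 4: 0/7 normal; order 7: 1/1 normal; order 14: 3/3 normal; order 28: 1/1 normal.
Total normal subgroups: 7.

7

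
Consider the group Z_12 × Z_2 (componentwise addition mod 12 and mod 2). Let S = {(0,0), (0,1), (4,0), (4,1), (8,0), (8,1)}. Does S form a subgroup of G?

Yes

|S| = 6 divides |G| = 24, consistent with Lagrange.
S contains the identity, every element's inverse is in S, and S is closed under +: it is a subgroup.
In fact S = ⟨(4,1)⟩.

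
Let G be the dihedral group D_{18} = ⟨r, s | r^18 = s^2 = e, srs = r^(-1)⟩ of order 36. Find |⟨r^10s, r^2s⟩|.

|⟨r^10s⟩| = 2 and |⟨r^2s⟩| = 2, so |H| is a multiple of lcm(2, 2) = 2 and divides |G| = 36.
Closing under the operation: H = {e, r^2, r^4, r^6, r^8, r^10, r^12, r^14, r^16, s, r^2s, r^4s, r^6s, r^8s, r^10s, r^12s, r^14s, r^16s}, so |H| = 18.

18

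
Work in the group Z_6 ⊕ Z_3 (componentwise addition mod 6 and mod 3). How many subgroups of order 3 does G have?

4

|G| = 18 and 3 | 18, so subgroups of order 3 are possible by Lagrange.
The subgroups of order 3 are: {(0,0), (0,1), (0,2)}; {(0,0), (2,0), (4,0)}; {(0,0), (2,1), (4,2)}; {(0,0), (2,2), (4,1)}.
So G has 4 subgroups of order 3.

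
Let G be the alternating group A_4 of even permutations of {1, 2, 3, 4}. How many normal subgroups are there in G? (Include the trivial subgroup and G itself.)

G has 10 subgroups. Checking conjugation-invariance by order — order 1: 1/1 normal; order 2: 0/3 normal; order 3: 0/4 normal; order 4: 1/1 normal; order 12: 1/1 normal.
Total normal subgroups: 3.

3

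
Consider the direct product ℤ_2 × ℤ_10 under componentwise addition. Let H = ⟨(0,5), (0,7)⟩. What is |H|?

10

|⟨(0,5)⟩| = 2 and |⟨(0,7)⟩| = 10, so |H| is a multiple of lcm(2, 10) = 10 and divides |G| = 20.
Closing under the operation: H = {(0,0), (0,1), (0,2), (0,3), (0,4), (0,5), (0,6), (0,7), (0,8), (0,9)}, so |H| = 10.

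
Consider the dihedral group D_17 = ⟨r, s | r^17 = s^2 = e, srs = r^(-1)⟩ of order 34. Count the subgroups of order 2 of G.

17

|G| = 34 and 2 | 34, so subgroups of order 2 are possible by Lagrange.
The subgroups of order 2 are: {e, r^10s}; {e, r^11s}; {e, r^12s}; {e, r^13s}; … (17 in all).
So G has 17 subgroups of order 2.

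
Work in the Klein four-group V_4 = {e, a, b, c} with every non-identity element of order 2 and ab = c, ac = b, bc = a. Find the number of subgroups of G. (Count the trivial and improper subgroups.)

|G| = 4, so by Lagrange every subgroup order divides 4. Divisors: 1, 2, 4.
Subgroups by order — order 1: 1; order 2: 3; order 4: 1.
Total: 1 + 3 + 1 = 5.

5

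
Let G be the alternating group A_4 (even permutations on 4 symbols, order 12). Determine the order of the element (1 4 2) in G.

3

Computing powers of (1 4 2): the smallest k with ((1 4 2))^k = e is k = 3.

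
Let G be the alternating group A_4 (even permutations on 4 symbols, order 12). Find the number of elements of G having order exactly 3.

The elements of order 3 are: (2 3 4), (2 4 3), (1 2 3), (1 2 4), (1 3 2), (1 3 4), (1 4 2), (1 4 3).
That's 8.

8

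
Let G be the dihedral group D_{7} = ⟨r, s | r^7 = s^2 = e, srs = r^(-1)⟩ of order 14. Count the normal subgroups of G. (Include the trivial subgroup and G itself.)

3

G has 10 subgroups. Checking conjugation-invariance by order — order 1: 1/1 normal; order 2: 0/7 normal; order 7: 1/1 normal; order 14: 1/1 normal.
Total normal subgroups: 3.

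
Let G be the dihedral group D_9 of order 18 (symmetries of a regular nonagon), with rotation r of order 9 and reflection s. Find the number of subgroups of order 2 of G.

|G| = 18 and 2 | 18, so subgroups of order 2 are possible by Lagrange.
The subgroups of order 2 are: {e, r^2s}; {e, r^3s}; {e, r^4s}; {e, r^5s}; … (9 in all).
So G has 9 subgroups of order 2.

9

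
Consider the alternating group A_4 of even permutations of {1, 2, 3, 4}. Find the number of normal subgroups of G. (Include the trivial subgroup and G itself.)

3

G has 10 subgroups. Checking conjugation-invariance by order — order 1: 1/1 normal; order 2: 0/3 normal; order 3: 0/4 normal; order 4: 1/1 normal; order 12: 1/1 normal.
Total normal subgroups: 3.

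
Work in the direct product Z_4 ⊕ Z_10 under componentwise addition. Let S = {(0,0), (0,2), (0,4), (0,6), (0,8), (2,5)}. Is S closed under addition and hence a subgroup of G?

No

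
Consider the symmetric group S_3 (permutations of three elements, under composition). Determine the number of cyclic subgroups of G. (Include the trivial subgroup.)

5

A cyclic subgroup of order d is generated by each of its φ(d) elements of order d, so the cyclic subgroups of order d number (#elements of order d)/φ(d).
Cyclic subgroups by order — order 1: 1; order 2: 3; order 3: 1.
Total: 5.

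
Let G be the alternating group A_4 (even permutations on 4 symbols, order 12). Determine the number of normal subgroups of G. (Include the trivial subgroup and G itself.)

3

G has 10 subgroups. Checking conjugation-invariance by order — order 1: 1/1 normal; order 2: 0/3 normal; order 3: 0/4 normal; order 4: 1/1 normal; order 12: 1/1 normal.
Total normal subgroups: 3.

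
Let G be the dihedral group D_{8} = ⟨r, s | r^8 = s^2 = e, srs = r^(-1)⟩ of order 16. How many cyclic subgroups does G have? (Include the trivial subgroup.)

Each element a generates a cyclic subgroup ⟨a⟩; distinct elements may generate the same one (a cyclic group of order d has φ(d) generators).
Cyclic subgroups by order — order 1: 1; order 2: 9; order 4: 1; order 8: 1.
Total: 12.

12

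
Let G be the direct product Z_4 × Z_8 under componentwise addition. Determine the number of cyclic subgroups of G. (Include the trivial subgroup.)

14

A cyclic subgroup of order d is generated by each of its φ(d) elements of order d, so the cyclic subgroups of order d number (#elements of order d)/φ(d).
Cyclic subgroups by order — order 1: 1; order 2: 3; order 4: 6; order 8: 4.
Total: 14.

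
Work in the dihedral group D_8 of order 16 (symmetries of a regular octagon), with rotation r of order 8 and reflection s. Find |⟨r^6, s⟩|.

8

|⟨r^6⟩| = 4 and |⟨s⟩| = 2, so |H| is a multiple of lcm(4, 2) = 4 and divides |G| = 16.
Closing under the operation: H = {e, r^2, r^4, r^6, s, r^2s, r^4s, r^6s}, so |H| = 8.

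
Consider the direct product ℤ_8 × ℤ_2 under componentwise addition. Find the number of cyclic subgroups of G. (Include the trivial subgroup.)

8

A cyclic subgroup of order d is generated by each of its φ(d) elements of order d, so the cyclic subgroups of order d number (#elements of order d)/φ(d).
Cyclic subgroups by order — order 1: 1; order 2: 3; order 4: 2; order 8: 2.
Total: 8.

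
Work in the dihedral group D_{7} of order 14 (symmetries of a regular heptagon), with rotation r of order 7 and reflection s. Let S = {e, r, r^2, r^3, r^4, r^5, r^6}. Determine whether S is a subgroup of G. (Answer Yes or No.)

Yes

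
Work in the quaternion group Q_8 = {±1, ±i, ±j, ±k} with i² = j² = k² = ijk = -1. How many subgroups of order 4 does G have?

|G| = 8 and 4 | 8, so subgroups of order 4 are possible by Lagrange.
The subgroups of order 4 are: {1, -1, i, -i}; {1, -1, j, -j}; {1, -1, k, -k}.
So G has 3 subgroups of order 4.

3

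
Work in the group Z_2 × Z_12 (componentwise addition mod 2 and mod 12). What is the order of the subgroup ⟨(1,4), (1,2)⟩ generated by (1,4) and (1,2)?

|⟨(1,4)⟩| = 6 and |⟨(1,2)⟩| = 6, so |H| is a multiple of lcm(6, 6) = 6 and divides |G| = 24.
Closing under the operation: H = {(0,0), (0,2), (0,4), (0,6), (0,8), (0,10), (1,0), (1,2), (1,4), (1,6), (1,8), (1,10)}, so |H| = 12.

12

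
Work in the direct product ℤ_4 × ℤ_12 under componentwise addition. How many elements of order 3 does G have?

2

An element (a,b) has order lcm(ord(a), ord(b)); count pairs with lcm equal to 3.
Enumerating gives 2 such elements.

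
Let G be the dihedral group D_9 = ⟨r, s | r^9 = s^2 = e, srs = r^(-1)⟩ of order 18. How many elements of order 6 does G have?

0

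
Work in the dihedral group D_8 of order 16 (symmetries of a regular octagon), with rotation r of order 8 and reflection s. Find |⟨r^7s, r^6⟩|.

8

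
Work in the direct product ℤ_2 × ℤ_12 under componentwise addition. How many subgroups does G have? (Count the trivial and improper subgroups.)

16

|G| = 24, so by Lagrange every subgroup order divides 24. Divisors: 1, 2, 3, 4, 6, 8, 12, 24.
Subgroups by order — order 1: 1; order 2: 3; order 3: 1; order 4: 3; order 6: 3; order 8: 1; order 12: 3; order 24: 1.
Total: 1 + 3 + 1 + 3 + 3 + 1 + 3 + 1 = 16.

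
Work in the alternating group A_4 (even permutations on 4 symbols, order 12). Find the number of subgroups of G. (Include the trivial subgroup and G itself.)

10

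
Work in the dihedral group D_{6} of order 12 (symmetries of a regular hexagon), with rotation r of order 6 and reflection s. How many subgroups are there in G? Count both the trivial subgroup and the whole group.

|G| = 12, so by Lagrange every subgroup order divides 12. Divisors: 1, 2, 3, 4, 6, 12.
Subgroups by order — order 1: 1; order 2: 7; order 3: 1; order 4: 3; order 6: 3; order 12: 1.
Total: 1 + 7 + 1 + 3 + 3 + 1 = 16.

16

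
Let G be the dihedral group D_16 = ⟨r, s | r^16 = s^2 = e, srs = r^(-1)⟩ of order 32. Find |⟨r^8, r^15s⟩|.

|⟨r^8⟩| = 2 and |⟨r^15s⟩| = 2, so |H| is a multiple of lcm(2, 2) = 2 and divides |G| = 32.
Closing under the operation: H = {e, r^8, r^7s, r^15s}, so |H| = 4.

4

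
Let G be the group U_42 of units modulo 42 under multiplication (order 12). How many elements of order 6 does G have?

6

The elements of order 6 are: 5, 11, 17, 19, 23, 31.
That's 6.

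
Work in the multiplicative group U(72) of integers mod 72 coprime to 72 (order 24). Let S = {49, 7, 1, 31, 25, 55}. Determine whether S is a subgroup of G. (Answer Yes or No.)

|S| = 6 divides |G| = 24, consistent with Lagrange.
S contains the identity, every element's inverse is in S, and S is closed under ·: it is a subgroup.
In fact S = ⟨7⟩.

Yes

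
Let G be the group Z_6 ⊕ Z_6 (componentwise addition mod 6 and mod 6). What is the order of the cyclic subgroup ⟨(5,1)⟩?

6

The order of (5,1) in Z_6 × Z_6 is lcm(ord(5) in Z_6, ord(1) in Z_6).
ord(5) = 6 and ord(1) = 6, so |⟨(5,1)⟩| = lcm(6, 6) = 6.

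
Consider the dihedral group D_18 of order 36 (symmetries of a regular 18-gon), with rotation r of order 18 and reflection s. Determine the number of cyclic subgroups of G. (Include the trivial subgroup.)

24

Each element a generates a cyclic subgroup ⟨a⟩; distinct elements may generate the same one (a cyclic group of order d has φ(d) generators).
Cyclic subgroups by order — order 1: 1; order 2: 19; order 3: 1; order 6: 1; order 9: 1; order 18: 1.
Total: 24.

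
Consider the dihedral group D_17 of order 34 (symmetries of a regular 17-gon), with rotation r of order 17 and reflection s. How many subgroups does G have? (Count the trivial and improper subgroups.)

|G| = 34, so by Lagrange every subgroup order divides 34. Divisors: 1, 2, 17, 34.
Subgroups by order — order 1: 1; order 2: 17; order 17: 1; order 34: 1.
Total: 1 + 17 + 1 + 1 = 20.

20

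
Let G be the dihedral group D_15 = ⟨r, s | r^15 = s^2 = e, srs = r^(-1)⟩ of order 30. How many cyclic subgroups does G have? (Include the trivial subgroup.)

A cyclic subgroup of order d is generated by each of its φ(d) elements of order d, so the cyclic subgroups of order d number (#elements of order d)/φ(d).
Cyclic subgroups by order — order 1: 1; order 2: 15; order 3: 1; order 5: 1; order 15: 1.
Total: 19.

19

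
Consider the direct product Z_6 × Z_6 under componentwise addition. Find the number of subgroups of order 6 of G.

12

|G| = 36 and 6 | 36, so subgroups of order 6 are possible by Lagrange.
The subgroups of order 6 are: {(0,0), (0,1), (0,2), (0,3), (0,4), (0,5)}; {(0,0), (0,2), (0,4), (3,0), (3,2), (3,4)}; {(0,0), (0,2), (0,4), (3,1), (3,3), (3,5)}; {(0,0), (0,3), (2,0), (2,3), (4,0), (4,3)}; … (12 in all).
So G has 12 subgroups of order 6.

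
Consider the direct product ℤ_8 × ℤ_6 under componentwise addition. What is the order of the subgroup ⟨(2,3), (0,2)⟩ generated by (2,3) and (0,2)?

|⟨(2,3)⟩| = 4 and |⟨(0,2)⟩| = 3, so |H| is a multiple of lcm(4, 3) = 12 and divides |G| = 48.
Closing under the operation: H = {(0,0), (0,2), (0,4), (2,1), (2,3), (2,5), (4,0), (4,2), (4,4), (6,1), (6,3), (6,5)}, so |H| = 12.

12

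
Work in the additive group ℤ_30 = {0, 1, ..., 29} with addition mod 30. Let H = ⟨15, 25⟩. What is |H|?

6

|⟨15⟩| = 2 and |⟨25⟩| = 6, so |H| is a multiple of lcm(2, 6) = 6 and divides |G| = 30.
Closing under the operation: H = {0, 5, 10, 15, 20, 25}, so |H| = 6.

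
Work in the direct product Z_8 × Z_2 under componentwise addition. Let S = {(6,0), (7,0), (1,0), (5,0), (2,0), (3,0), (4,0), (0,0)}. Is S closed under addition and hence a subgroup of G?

Yes

|S| = 8 divides |G| = 16, consistent with Lagrange.
S contains the identity, every element's inverse is in S, and S is closed under +: it is a subgroup.
In fact S = ⟨(7,0)⟩.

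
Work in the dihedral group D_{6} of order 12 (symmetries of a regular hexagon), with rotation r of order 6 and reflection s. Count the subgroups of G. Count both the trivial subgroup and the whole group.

|G| = 12, so by Lagrange every subgroup order divides 12. Divisors: 1, 2, 3, 4, 6, 12.
Subgroups by order — order 1: 1; order 2: 7; order 3: 1; order 4: 3; order 6: 3; order 12: 1.
Total: 1 + 7 + 1 + 3 + 3 + 1 = 16.

16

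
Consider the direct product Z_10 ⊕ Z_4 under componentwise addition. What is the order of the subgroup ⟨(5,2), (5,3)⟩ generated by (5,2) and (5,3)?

|⟨(5,2)⟩| = 2 and |⟨(5,3)⟩| = 4, so |H| is a multiple of lcm(2, 4) = 4 and divides |G| = 40.
Closing under the operation: H = {(0,0), (0,1), (0,2), (0,3), (5,0), (5,1), (5,2), (5,3)}, so |H| = 8.

8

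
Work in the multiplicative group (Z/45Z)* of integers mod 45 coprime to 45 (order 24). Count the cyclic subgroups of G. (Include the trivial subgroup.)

Group the elements of G by the cyclic subgroup they generate; each cyclic subgroup of order d accounts for φ(d) elements.
Cyclic subgroups by order — order 1: 1; order 2: 3; order 3: 1; order 4: 2; order 6: 3; order 12: 2.
Total: 12.

12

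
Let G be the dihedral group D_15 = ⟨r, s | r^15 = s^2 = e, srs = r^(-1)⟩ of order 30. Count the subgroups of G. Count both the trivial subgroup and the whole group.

|G| = 30, so by Lagrange every subgroup order divides 30. Divisors: 1, 2, 3, 5, 6, 10, 15, 30.
Subgroups by order — order 1: 1; order 2: 15; order 3: 1; order 5: 1; order 6: 5; order 10: 3; order 15: 1; order 30: 1.
Total: 1 + 15 + 1 + 1 + 5 + 3 + 1 + 1 = 28.

28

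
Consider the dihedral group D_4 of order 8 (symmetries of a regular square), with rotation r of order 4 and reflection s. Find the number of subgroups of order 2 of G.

|G| = 8 and 2 | 8, so subgroups of order 2 are possible by Lagrange.
The subgroups of order 2 are: {e, r^2}; {e, r^2s}; {e, r^3s}; {e, rs}; … (5 in all).
So G has 5 subgroups of order 2.

5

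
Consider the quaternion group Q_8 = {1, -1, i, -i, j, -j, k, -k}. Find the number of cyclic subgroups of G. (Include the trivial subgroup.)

5

A cyclic subgroup of order d is generated by each of its φ(d) elements of order d, so the cyclic subgroups of order d number (#elements of order d)/φ(d).
Cyclic subgroups by order — order 1: 1; order 2: 1; order 4: 3.
Total: 5.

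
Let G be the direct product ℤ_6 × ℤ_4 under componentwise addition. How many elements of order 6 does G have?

6

An element (a,b) has order lcm(ord(a), ord(b)); count pairs with lcm equal to 6.
Enumerating gives 6 such elements.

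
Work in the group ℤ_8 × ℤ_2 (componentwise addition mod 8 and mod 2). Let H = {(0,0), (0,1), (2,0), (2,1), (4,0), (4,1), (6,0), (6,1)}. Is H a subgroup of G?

Yes

|H| = 8 divides |G| = 16, consistent with Lagrange.
H contains the identity, every element's inverse is in H, and H is closed under +: it is a subgroup.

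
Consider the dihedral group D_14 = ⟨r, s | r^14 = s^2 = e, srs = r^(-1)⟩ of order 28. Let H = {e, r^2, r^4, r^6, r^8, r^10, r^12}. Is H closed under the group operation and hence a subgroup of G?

Yes

|H| = 7 divides |G| = 28, consistent with Lagrange.
H contains the identity, every element's inverse is in H, and H is closed under ·: it is a subgroup.
In fact H = ⟨r^4⟩.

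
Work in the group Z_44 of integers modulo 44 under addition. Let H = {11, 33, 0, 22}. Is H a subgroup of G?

Yes

|H| = 4 divides |G| = 44, consistent with Lagrange.
H contains the identity, every element's inverse is in H, and H is closed under +: it is a subgroup.
In fact H = ⟨33⟩.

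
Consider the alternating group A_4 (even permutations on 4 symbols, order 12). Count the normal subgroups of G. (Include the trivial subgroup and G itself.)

3

G has 10 subgroups. Checking conjugation-invariance by order — order 1: 1/1 normal; order 2: 0/3 normal; order 3: 0/4 normal; order 4: 1/1 normal; order 12: 1/1 normal.
Total normal subgroups: 3.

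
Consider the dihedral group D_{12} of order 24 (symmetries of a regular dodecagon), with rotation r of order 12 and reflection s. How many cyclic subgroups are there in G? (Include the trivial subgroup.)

18

Group the elements of G by the cyclic subgroup they generate; each cyclic subgroup of order d accounts for φ(d) elements.
Cyclic subgroups by order — order 1: 1; order 2: 13; order 3: 1; order 4: 1; order 6: 1; order 12: 1.
Total: 18.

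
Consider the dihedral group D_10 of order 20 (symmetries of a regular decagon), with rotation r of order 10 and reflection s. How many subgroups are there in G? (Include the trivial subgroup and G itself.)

22

|G| = 20, so by Lagrange every subgroup order divides 20. Divisors: 1, 2, 4, 5, 10, 20.
Subgroups by order — order 1: 1; order 2: 11; order 4: 5; order 5: 1; order 10: 3; order 20: 1.
Total: 1 + 11 + 5 + 1 + 3 + 1 = 22.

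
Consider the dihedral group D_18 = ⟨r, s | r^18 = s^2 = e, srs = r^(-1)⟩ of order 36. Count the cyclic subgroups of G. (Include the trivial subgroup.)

24

Each element a generates a cyclic subgroup ⟨a⟩; distinct elements may generate the same one (a cyclic group of order d has φ(d) generators).
Cyclic subgroups by order — order 1: 1; order 2: 19; order 3: 1; order 6: 1; order 9: 1; order 18: 1.
Total: 24.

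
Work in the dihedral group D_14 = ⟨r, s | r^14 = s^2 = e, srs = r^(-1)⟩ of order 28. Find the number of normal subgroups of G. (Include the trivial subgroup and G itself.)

7

G has 28 subgroups. Checking conjugation-invariance by order — order 1: 1/1 normal; order 2: 1/15 normal; order 4: 0/7 normal; order 7: 1/1 normal; order 14: 3/3 normal; order 28: 1/1 normal.
Total normal subgroups: 7.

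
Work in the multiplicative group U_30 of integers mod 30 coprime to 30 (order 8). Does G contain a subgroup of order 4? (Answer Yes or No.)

4 | 8. A subgroup of order 4 is {1, 11, 19, 29}.

Yes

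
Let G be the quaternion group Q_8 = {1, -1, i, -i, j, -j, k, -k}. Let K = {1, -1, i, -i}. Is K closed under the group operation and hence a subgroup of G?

Yes

|K| = 4 divides |G| = 8, consistent with Lagrange.
K contains the identity, every element's inverse is in K, and K is closed under ·: it is a subgroup.
In fact K = ⟨-i⟩.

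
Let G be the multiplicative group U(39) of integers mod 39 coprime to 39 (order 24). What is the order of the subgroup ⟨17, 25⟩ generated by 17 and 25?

12

|⟨17⟩| = 6 and |⟨25⟩| = 2, so |H| is a multiple of lcm(6, 2) = 6 and divides |G| = 24.
Closing under the operation: H = {1, 4, 10, 14, 16, 17, 22, 23, 25, 29, 35, 38}, so |H| = 12.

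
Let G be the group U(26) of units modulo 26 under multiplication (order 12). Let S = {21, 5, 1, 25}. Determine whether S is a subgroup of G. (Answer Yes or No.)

|S| = 4 divides |G| = 12, consistent with Lagrange.
S contains the identity, every element's inverse is in S, and S is closed under ·: it is a subgroup.
In fact S = ⟨21⟩.

Yes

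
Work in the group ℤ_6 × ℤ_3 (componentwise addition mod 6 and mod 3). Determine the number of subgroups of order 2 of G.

|G| = 18 and 2 | 18, so subgroups of order 2 are possible by Lagrange.
The subgroups of order 2 are: {(0,0), (3,0)}.
So G has 1 subgroup of order 2.

1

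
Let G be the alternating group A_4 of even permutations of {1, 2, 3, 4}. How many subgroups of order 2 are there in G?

3

|G| = 12 and 2 | 12, so subgroups of order 2 are possible by Lagrange.
The subgroups of order 2 are: {e, (1 2)(3 4)}; {e, (1 3)(2 4)}; {e, (1 4)(2 3)}.
So G has 3 subgroups of order 2.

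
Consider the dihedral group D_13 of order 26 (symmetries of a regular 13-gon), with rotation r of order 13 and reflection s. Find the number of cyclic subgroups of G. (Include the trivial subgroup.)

Group the elements of G by the cyclic subgroup they generate; each cyclic subgroup of order d accounts for φ(d) elements.
Cyclic subgroups by order — order 1: 1; order 2: 13; order 13: 1.
Total: 15.

15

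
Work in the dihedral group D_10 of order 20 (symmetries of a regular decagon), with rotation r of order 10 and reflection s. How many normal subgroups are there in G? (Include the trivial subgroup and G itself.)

G has 22 subgroups. Checking conjugation-invariance by order — order 1: 1/1 normal; order 2: 1/11 normal; order 4: 0/5 normal; order 5: 1/1 normal; order 10: 3/3 normal; order 20: 1/1 normal.
Total normal subgroups: 7.

7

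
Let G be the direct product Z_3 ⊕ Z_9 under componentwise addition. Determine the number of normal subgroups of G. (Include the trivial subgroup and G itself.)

G is abelian, so every subgroup is normal.
G has 10 subgroups in total, hence 10 normal subgroups.

10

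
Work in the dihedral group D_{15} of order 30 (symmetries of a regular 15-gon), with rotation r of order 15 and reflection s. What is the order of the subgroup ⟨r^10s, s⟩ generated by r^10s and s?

|⟨r^10s⟩| = 2 and |⟨s⟩| = 2, so |H| is a multiple of lcm(2, 2) = 2 and divides |G| = 30.
Closing under the operation: H = {e, r^5, r^10, s, r^5s, r^10s}, so |H| = 6.

6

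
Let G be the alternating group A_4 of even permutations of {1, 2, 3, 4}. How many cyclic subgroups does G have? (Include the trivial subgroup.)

A cyclic subgroup of order d is generated by each of its φ(d) elements of order d, so the cyclic subgroups of order d number (#elements of order d)/φ(d).
Cyclic subgroups by order — order 1: 1; order 2: 3; order 3: 4.
Total: 8.

8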